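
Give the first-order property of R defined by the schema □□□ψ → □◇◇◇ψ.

∀x ∀z (xRz → ∃w (xR³w ∧ zR³w))

This is a Sahlqvist (Geach-type) schema ◇^0□^3ψ → □^1◇^3ψ.
Minimal-valuation argument: fix x; take any y with xR^0y and any z with xR^1z. Set V(ψ) to the set of worlds R-reachable from y in exactly 3 steps. Then □^3ψ holds at y, so the antecedent holds at x; validity forces ◇^3ψ at z, giving a w with zR^3w and yR^3w.
First-order correspondent: ∀x ∀z (xRz → ∃w (xR³w ∧ zR³w)).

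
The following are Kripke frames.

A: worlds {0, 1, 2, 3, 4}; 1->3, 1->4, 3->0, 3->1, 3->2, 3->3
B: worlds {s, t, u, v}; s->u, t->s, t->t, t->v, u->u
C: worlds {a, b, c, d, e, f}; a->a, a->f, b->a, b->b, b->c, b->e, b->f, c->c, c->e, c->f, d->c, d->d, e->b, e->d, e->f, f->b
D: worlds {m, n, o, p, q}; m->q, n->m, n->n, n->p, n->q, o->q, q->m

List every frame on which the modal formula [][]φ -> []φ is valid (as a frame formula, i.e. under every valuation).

B, C

Frame correspondent (Sahlqvist): forall x forall y (Rxy -> exists z (Rxz & Rzy)) — i.e. density.
A: fails — R14 but no z with R1z and Rz4.
B: satisfies the condition.
C: satisfies the condition.
D: fails — Roq but no z with Roz and Rzq.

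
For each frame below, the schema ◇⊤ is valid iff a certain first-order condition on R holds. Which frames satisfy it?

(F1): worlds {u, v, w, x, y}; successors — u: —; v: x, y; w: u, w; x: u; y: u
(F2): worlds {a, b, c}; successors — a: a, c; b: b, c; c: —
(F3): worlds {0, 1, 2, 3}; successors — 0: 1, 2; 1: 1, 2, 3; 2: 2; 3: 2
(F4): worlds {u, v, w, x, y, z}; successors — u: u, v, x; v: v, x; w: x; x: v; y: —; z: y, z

Frame correspondent (Sahlqvist): ∀x ∃y Rxy — i.e. seriality.
(F1): fails — world u has no successor.
(F2): fails — world c has no successor.
(F3): satisfies the condition.
(F4): fails — world y has no successor.
Valid on: (F3).

(F3)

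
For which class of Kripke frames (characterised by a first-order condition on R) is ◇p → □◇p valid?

the Euclidean property

Suppose ◇p→□◇p is valid. Take Rxy, Rxz and set V(p)={y}. Then ◇p at x, so □◇p at x, so ◇p at z, so some w with Rzw has p; w=y, i.e. Rzy. By symmetry of the argument, Ryz.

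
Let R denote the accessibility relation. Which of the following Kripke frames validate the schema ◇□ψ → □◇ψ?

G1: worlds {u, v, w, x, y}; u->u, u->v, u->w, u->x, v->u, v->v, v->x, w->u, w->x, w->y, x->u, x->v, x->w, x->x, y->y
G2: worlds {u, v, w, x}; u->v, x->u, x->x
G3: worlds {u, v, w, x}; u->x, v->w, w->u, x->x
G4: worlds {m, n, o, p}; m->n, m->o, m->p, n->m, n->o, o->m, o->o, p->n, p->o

Frame correspondent (Sahlqvist): ∀x ∀y ∀z (Rxy ∧ Rxz → ∃w (Ryw ∧ Rzw)) — i.e. convergence.
G1: fails — Rwu and Rwy but u and y have no common successor.
G2: fails — Ruv and Ruv but v and v have no common successor.
G3: holds.
G4: holds.

G3, G4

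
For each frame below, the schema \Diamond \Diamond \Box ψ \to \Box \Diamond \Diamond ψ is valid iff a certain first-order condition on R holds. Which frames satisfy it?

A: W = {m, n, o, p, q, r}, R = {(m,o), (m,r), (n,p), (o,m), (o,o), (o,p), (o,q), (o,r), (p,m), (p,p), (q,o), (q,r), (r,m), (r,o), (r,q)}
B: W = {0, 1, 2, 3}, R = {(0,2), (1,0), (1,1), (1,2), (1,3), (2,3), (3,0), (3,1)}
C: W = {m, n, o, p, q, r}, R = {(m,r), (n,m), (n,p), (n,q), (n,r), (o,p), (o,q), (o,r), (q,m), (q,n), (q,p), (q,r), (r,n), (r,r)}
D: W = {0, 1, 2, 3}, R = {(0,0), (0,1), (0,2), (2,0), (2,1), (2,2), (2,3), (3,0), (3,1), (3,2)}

A

Frame correspondent (Sahlqvist): \forall x \forall y \forall z ((x R^2 y \wedge xRz) \to \exists w (yRw \wedge z R^2 w)) — i.e. a generalized confluence (Geach) condition.
A: satisfies the condition.
B: fails — 1R²0, 1R0 but no w with 0Rw and 0R²w.
C: fails — nR²m, nRp but no w with mRw and pR²w.
D: fails — 0R²0, 0R1 but no w with 0Rw and 1R²w.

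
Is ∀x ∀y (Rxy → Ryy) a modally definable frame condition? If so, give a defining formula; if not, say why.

Yes: it is shift-reflexivity, defined by the T□ schema □(□r → r).

Yes — defined by □(□r → r)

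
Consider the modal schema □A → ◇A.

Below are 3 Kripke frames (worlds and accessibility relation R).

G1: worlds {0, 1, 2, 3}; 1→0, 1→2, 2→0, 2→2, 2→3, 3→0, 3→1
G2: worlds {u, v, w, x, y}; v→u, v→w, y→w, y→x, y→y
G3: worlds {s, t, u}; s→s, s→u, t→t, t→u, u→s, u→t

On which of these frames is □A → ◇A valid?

G3

Frame correspondent (Sahlqvist): ∀x ∃y Rxy — i.e. seriality.
G1: fails — world 0 has no successor.
G2: fails — world u has no successor.
G3: holds.
Valid on: G3.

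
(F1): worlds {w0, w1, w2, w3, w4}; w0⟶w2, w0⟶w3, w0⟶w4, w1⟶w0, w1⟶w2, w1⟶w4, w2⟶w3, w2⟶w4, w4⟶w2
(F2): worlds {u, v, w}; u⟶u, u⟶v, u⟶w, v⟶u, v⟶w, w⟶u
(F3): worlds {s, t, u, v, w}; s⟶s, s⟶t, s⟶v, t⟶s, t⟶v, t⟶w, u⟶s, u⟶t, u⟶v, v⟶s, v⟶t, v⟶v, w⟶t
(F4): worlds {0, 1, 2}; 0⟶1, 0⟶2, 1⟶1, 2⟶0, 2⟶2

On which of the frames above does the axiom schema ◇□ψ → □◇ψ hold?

The schema corresponds to convergence: ∀x ∀y ∀z (Rxy ∧ Rxz → ∃w (Ryw ∧ Rzw)).
(F1): fails — Rw0w4 and Rw0w2 but w4 and w2 have no common successor.
(F2): holds.
(F3): holds.
(F4): fails — R02 and R01 but 2 and 1 have no common successor.
Valid on: (F2), (F3).

(F2), (F3)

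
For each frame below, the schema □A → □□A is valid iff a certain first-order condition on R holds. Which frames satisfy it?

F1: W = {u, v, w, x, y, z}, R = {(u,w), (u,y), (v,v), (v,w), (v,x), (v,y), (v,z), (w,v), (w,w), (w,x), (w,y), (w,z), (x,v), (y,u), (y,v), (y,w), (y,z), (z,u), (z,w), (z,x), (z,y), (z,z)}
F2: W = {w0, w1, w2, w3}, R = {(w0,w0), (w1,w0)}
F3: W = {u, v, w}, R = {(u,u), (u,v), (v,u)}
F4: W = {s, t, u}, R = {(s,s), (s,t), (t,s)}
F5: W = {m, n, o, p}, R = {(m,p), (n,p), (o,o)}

Frame correspondent (Sahlqvist): ∀x ∀y ∀z (Rxy ∧ Ryz → Rxz) — i.e. transitivity.
F1: fails — Rvz and Rzu but not Rvu.
F2: condition met.
F3: fails — Rvu and Ruv but not Rvv.
F4: fails — Rts and Rst but not Rtt.
F5: condition met.
Valid on: F2, F5.

F2, F5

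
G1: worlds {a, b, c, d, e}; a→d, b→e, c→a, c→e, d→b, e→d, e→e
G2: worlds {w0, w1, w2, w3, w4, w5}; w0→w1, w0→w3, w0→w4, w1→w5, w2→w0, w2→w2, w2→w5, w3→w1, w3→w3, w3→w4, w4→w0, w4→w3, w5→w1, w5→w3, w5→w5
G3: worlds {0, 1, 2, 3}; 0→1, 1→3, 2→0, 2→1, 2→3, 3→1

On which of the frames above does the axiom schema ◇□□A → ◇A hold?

The schema corresponds to a generalized confluence (Geach) condition: ∀x ∀y (xRy → ∃w (yR²w ∧ xRw)).
G1: fails — aRd but no w with dR²w and aRw.
G2: holds.
G3: holds.

G2, G3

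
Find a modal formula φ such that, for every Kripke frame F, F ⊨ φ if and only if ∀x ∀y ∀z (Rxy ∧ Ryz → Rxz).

A defining formula is □q → □□q (the 4 axiom).
Suppose □q→□□q is valid. Take Rxy, Ryz and set V(q)={w : Rxw}. Then □q at x, so □□q at x, so □q at y, so q at z, i.e. Rxz.

□q → □□q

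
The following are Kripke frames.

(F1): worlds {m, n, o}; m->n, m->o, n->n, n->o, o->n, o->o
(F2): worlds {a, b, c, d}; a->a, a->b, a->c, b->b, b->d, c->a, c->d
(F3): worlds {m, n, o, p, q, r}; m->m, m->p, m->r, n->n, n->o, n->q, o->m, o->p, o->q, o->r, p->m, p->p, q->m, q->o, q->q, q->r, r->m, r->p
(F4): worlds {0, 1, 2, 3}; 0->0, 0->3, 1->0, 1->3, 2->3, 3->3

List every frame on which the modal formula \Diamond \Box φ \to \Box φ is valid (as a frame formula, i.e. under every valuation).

(F1)

This is the axiom for the Euclidean property; its first-order frame correspondent is \forall x \forall y \forall z (Rxy \wedge Rxz \to Ryz).
(F1): satisfies the condition.
(F2): fails — Rab and Raa but not Rba.
(F3): fails — Rmr and Rmr but not Rrr.
(F4): fails — R03 and R00 but not R30.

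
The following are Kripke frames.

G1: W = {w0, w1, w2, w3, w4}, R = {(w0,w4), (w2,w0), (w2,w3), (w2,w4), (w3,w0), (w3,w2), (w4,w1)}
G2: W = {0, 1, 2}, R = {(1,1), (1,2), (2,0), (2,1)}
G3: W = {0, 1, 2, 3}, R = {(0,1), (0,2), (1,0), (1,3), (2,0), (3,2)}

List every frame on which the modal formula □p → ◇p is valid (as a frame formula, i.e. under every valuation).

G3

This is the axiom for seriality; its first-order frame correspondent is ∀x ∃y Rxy.
G1: fails — world w1 has no successor.
G2: fails — world 0 has no successor.
G3: condition met.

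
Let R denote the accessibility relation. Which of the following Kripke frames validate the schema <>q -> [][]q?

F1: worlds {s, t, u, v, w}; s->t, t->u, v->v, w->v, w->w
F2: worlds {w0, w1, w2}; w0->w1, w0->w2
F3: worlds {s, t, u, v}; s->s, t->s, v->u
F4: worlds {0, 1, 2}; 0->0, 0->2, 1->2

F2, F3

Frame correspondent (Sahlqvist): forall x forall y forall z ((xRy & x R^2 z) -> exists w (y = w & z = w)) — i.e. a generalized confluence (Geach) condition.
F1: fails — sRt, sR²u but t ≠ u.
F2: holds.
F3: holds.
F4: fails — 0R0, 0R²2 but 0 ≠ 2.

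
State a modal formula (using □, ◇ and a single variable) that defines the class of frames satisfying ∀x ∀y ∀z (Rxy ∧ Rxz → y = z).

◇p → □p

This is partial functionality; the standard corresponding axiom is CD: ◇p → □p.
Suppose ◇p→□p is valid. Take Rxy, Rxz and set V(p)={y}. Then ◇p at x, so □p at x, so p at z, i.e. z=y.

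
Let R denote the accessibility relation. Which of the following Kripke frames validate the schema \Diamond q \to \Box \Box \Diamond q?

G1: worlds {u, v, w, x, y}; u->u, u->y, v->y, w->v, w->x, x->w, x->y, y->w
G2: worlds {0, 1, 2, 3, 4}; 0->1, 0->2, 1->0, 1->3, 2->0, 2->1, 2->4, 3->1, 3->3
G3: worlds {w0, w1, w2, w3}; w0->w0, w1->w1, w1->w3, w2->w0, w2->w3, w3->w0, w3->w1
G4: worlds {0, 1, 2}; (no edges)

The schema corresponds to a generalized confluence (Geach) condition: \forall x \forall y \forall z ((xRy \wedge x R^2 z) \to \exists w (y = w \wedge zRw)).
G1: fails — uRu, uR²w but no t with u=t and wRt.
G2: fails — 0R1, 0R²1 but no w with 1=w and 1Rw.
G3: fails — w1Rw1, w1R²w0 but no w with w1=w and w0Rw.
G4: condition met.
Valid on: G4.

G4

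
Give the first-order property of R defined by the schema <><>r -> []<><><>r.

forall x forall y forall z ((x R^2 y & xRz) -> exists w (y = w & z R^3 w))

This is a Sahlqvist (Geach-type) schema ◇^2□^0r → □^1◇^3r.
Minimal-valuation argument: fix x; take any y with xR^2y and any z with xR^1z. Set V(r) to the set of worlds R-reachable from y in exactly 0 steps. Then □^0r holds at y, so the antecedent holds at x; validity forces ◇^3r at z, giving a w with zR^3w and yR^0w.
First-order correspondent: forall x forall y forall z ((x R^2 y & xRz) -> exists w (y = w & z R^3 w)).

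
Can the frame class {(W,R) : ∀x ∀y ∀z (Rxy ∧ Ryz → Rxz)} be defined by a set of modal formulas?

Yes: it is transitivity, defined by the 4 schema □p → □□p.
Suppose □p→□□p is valid. Take Rxy, Ryz and set V(p)={w : Rxw}. Then □p at x, so □□p at x, so □p at y, so p at z, i.e. Rxz.

Definable; □p → □□p defines it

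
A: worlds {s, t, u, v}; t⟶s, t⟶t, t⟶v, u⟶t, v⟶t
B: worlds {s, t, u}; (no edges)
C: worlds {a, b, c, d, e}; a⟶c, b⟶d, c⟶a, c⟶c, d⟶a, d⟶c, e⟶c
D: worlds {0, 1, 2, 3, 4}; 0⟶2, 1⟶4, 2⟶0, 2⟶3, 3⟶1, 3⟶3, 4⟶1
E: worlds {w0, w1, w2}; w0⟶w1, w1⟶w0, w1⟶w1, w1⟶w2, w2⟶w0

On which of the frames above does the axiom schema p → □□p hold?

The schema corresponds to a generalized confluence (Geach) condition: ∀x ∀z (xR²z → ∃w (x = w ∧ z = w)).
A: fails — tR²s but t ≠ s.
B: satisfies the condition.
C: fails — aR²c but a ≠ c.
D: fails — 0R²3 but 0 ≠ 3.
E: fails — w0R²w1 but w0 ≠ w1.

B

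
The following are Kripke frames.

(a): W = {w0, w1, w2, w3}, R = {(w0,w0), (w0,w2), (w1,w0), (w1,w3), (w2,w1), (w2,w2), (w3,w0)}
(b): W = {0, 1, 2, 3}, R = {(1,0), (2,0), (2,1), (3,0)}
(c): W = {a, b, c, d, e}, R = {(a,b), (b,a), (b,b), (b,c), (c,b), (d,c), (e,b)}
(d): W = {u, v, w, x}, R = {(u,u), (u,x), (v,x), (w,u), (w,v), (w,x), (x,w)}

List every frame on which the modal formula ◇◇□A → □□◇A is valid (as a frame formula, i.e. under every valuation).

(c)

The schema corresponds to a generalized confluence (Geach) condition: ∀x ∀y ∀z ((xR²y ∧ xR²z) → ∃w (yRw ∧ zRw)).
(a): fails — w0R²w1, w0R²w2 but no w with w1Rw and w2Rw.
(b): fails — 2R²0, 2R²0 but no w with 0Rw and 0Rw.
(c): holds.
(d): fails — uR²u, uR²x but no t with uRt and xRt.
Valid on: (c).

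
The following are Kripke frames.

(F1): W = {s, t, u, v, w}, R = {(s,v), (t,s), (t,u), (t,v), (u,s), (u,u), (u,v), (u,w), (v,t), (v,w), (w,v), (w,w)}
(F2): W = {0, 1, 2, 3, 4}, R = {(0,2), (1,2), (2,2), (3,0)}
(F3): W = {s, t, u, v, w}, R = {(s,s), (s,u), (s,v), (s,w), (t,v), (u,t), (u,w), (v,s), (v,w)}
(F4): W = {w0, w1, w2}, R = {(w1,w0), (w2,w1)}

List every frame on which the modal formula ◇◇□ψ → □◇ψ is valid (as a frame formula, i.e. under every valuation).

(F2)

This is the axiom for a generalized confluence (Geach) condition; its first-order frame correspondent is ∀x ∀y ∀z ((xR²y ∧ xRz) → ∃w (yRw ∧ zRw)).
(F1): fails — sR²t, sRv but no w* with tRw* and vRw*.
(F2): holds.
(F3): fails — sR²s, sRw but no w* with sRw* and wRw*.
(F4): fails — w2R²w0, w2Rw1 but no w with w0Rw and w1Rw.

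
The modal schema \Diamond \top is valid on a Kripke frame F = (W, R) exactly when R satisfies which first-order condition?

seriality

This schema is equivalent to the D axiom □φ → ◇φ.
It corresponds to seriality: \forall x \exists y Rxy.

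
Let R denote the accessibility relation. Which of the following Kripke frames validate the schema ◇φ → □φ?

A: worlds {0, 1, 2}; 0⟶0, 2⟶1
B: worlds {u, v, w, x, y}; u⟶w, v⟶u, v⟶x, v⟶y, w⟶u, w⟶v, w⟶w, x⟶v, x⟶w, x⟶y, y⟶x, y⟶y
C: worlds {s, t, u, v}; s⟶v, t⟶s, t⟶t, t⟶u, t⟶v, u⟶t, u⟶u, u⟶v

A

This is the axiom for partial functionality; its first-order frame correspondent is ∀x ∀y ∀z (Rxy ∧ Rxz → y = z).
A: holds.
B: fails — v sees both u and x.
C: fails — t sees both s and t.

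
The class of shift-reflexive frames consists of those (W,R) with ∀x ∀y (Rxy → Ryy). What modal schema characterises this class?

□(□q → q)

This is shift-reflexivity; the standard corresponding axiom is T□: □(□q → q).
Suppose □(□q→q) is valid. Take Rxy and set V(q)={w : Ryw}. Then at y, □q holds; since □(□q→q) at x, □q→q at y, so q at y, i.e. Ryy.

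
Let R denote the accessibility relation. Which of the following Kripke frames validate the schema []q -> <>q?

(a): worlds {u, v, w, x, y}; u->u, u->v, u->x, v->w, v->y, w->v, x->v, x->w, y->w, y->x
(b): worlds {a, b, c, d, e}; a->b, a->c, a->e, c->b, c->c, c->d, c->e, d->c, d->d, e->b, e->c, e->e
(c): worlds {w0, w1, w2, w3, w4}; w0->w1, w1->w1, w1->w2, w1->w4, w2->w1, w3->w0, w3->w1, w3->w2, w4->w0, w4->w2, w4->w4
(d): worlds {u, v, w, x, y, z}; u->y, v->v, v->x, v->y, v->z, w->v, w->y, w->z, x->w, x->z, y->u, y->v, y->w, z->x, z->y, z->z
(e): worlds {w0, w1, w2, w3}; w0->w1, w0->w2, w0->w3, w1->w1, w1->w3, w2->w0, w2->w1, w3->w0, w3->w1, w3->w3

The schema corresponds to seriality: forall x exists y Rxy.
(a): satisfies the condition.
(b): fails — world b has no successor.
(c): satisfies the condition.
(d): satisfies the condition.
(e): satisfies the condition.

(a), (c), (d), (e)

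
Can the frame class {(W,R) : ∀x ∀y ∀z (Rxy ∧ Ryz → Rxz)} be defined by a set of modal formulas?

Definable; □q → □□q defines it

Yes: it is transitivity, defined by the 4 schema □q → □□q.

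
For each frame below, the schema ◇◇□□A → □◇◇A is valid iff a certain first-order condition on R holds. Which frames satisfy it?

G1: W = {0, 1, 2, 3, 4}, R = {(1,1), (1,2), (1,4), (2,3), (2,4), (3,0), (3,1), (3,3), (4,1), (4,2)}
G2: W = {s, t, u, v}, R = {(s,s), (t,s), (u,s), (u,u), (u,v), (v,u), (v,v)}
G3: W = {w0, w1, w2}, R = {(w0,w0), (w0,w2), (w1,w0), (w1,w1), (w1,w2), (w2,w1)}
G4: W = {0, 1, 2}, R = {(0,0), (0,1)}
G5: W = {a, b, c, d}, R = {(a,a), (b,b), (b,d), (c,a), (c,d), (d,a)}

G2, G3, G5

This is the axiom for a generalized confluence (Geach) condition; its first-order frame correspondent is ∀x ∀y ∀z ((xR²y ∧ xRz) → ∃w (yR²w ∧ zR²w)).
G1: fails — 2R²0, 2R3 but no w with 0R²w and 3R²w.
G2: ✓.
G3: ✓.
G4: fails — 0R²0, 0R1 but no w with 0R²w and 1R²w.
G5: ✓.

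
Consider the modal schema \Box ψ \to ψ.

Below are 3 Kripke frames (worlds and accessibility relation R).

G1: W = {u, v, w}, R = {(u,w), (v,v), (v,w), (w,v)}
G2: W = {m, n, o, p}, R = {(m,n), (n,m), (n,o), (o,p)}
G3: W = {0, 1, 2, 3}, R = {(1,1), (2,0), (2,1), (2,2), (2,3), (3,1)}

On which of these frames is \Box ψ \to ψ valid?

This is the axiom for reflexivity; its first-order frame correspondent is \forall x Rxx.
G1: fails — world u does not see itself.
G2: fails — world m does not see itself.
G3: fails — world 0 does not see itself.

none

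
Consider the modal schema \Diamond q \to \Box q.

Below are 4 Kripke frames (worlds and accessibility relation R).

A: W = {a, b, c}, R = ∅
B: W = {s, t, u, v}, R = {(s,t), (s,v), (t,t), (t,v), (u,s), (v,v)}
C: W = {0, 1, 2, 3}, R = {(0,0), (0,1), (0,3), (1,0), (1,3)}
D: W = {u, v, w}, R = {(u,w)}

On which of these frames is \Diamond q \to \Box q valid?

A, D

Frame correspondent (Sahlqvist): \forall x \forall y \forall z (Rxy \wedge Rxz \to y = z) — i.e. partial functionality.
A: condition met.
B: fails — s sees both t and v.
C: fails — 0 sees both 0 and 1.
D: condition met.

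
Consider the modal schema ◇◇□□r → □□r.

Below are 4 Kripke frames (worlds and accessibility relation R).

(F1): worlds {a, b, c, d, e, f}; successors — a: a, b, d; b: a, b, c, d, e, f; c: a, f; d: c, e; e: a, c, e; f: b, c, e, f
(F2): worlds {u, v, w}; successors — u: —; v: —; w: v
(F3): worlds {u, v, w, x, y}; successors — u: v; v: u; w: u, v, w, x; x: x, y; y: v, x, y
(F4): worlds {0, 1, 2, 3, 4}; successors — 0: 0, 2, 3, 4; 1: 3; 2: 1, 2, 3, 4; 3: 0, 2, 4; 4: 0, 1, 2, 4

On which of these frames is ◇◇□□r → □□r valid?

Frame correspondent (Sahlqvist): ∀x ∀y ∀z ((xR²y ∧ xR²z) → ∃w (yR²w ∧ z = w)) — i.e. a generalized confluence (Geach) condition.
(F1): fails — aR²d, aR²b but no w with dR²w and b=w.
(F2): satisfies the condition.
(F3): fails — wR²u, wR²v but no t with uR²t and v=t.
(F4): fails — 0R²1, 0R²1 but no w with 1R²w and 1=w.

(F2)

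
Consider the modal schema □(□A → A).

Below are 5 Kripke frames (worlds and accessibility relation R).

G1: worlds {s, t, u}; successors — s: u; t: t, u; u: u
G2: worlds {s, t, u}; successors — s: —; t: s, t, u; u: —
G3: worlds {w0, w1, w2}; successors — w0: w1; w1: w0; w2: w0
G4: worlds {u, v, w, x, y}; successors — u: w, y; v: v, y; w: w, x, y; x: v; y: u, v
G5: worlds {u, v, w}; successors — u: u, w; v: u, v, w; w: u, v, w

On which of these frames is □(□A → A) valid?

G1, G5

This is the axiom for shift-reflexivity; its first-order frame correspondent is ∀x ∀y (Rxy → Ryy).
G1: holds.
G2: fails — Rtu but not Ruu.
G3: fails — Rw0w1 but not Rw1w1.
G4: fails — Rwx but not Rxx.
G5: holds.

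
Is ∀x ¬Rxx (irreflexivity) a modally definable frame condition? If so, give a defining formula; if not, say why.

No — not modally definable

Any modally definable frame class is closed under surjective bounded morphisms.
The 5-cycle (worlds s,t,u,v,w with s→t→u→v→w→s) is irreflexive, and the map sending every world to a single reflexive point • is a surjective bounded morphism (forth: every edge maps to (•,•); back: every world has a successor). So any modal formula valid on the 5-cycle is also valid on the reflexive point, which is not irreflexive.
So no modal formula (or set of formulas) defines exactly the irreflexive frames.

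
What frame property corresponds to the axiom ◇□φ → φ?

Replacing φ by ¬φ and contraposing gives the equivalent schema φ → □◇φ.
Suppose φ→□◇φ is valid. Take Rxy and set V(φ)={x}. Then φ at x, so □◇φ at x, so ◇φ at y, so some z with Ryz has φ; z=x, i.e. Ryx.

symmetry: ∀x ∀y (Rxy → Ryx)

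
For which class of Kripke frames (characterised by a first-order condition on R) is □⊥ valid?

□⊥ is valid iff no world has any successor (otherwise □⊥ fails at any world with one).

Emptiness of R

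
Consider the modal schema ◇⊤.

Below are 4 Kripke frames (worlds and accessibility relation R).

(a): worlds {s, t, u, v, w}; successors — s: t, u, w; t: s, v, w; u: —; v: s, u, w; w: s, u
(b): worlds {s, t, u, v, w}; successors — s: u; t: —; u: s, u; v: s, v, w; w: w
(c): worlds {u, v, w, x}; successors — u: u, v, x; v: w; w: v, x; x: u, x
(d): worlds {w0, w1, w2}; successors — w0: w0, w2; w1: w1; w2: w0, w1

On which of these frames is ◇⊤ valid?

(c), (d)

The schema corresponds to seriality: ∀x ∃y Rxy.
(a): fails — world u has no successor.
(b): fails — world t has no successor.
(c): ✓.
(d): ✓.
Valid on: (c), (d).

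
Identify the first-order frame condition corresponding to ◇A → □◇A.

Suppose ◇A→□◇A is valid. Take Rxy, Rxz and set V(A)={y}. Then ◇A at x, so □◇A at x, so ◇A at z, so some w with Rzw has A; w=y, i.e. Rzy. By symmetry of the argument, Ryz.
Conversely, any frame satisfying ∀x ∀y ∀z (Rxy ∧ Rxz → Ryz) validates the schema.
Frame condition: ∀x ∀y ∀z (Rxy ∧ Rxz → Ryz).

the Euclidean property: ∀x ∀y ∀z (Rxy ∧ Rxz → Ryz)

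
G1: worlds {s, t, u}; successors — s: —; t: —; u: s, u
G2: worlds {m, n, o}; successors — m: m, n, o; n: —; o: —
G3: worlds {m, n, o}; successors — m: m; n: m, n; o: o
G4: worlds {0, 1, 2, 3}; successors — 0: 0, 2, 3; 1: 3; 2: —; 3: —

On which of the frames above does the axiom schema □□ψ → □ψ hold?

The schema corresponds to density: ∀x ∀y (Rxy → ∃z (Rxz ∧ Rzy)).
G1: condition met.
G2: condition met.
G3: condition met.
G4: fails — R13 but no z with R1z and Rz3.

G1, G2, G3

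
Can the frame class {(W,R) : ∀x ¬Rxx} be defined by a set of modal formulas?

Modal frame validity is preserved under surjective bounded morphisms.
The 5-cycle (worlds a,b,c,d,e with a→b→c→d→e→a) is irreflexive, and the map sending every world to a single reflexive point • is a surjective bounded morphism (forth: every edge maps to (•,•); back: every world has a successor). So any modal formula valid on the 5-cycle is also valid on the reflexive point, which is not irreflexive.
So the class is not modally definable.

No — not modally definable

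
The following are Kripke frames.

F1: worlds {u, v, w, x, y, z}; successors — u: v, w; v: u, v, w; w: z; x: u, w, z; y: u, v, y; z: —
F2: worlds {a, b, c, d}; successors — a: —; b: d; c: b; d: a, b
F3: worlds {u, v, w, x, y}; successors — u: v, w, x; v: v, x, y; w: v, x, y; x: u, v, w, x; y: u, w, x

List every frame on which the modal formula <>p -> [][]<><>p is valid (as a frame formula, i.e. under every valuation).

This is the axiom for a generalized confluence (Geach) condition; its first-order frame correspondent is forall x forall y forall z ((xRy & x R^2 z) -> exists w (y = w & z R^2 w)).
F1: fails — uRv, uR²w but no t with v=t and wR²t.
F2: fails — bRd, bR²a but no w with d=w and aR²w.
F3: ✓.
Valid on: F3.

F3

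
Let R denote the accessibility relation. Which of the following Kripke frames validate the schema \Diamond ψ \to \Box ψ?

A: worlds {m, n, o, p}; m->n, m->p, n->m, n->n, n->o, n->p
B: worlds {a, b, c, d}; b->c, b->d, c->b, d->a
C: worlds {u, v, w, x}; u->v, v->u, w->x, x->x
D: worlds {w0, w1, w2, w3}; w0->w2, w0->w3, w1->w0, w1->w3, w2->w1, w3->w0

C

This is the axiom for partial functionality; its first-order frame correspondent is \forall x \forall y \forall z (Rxy \wedge Rxz \to y = z).
A: fails — m sees both n and p.
B: fails — b sees both c and d.
C: condition met.
D: fails — w0 sees both w2 and w3.
Valid on: C.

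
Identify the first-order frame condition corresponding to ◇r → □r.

partial functionality: ∀x ∀y ∀z (Rxy ∧ Rxz → y = z)

Suppose ◇r→□r is valid. Take Rxy, Rxz and set V(r)={y}. Then ◇r at x, so □r at x, so r at z, i.e. z=y.
Conversely, on a frame with partial functionality the schema holds at every world under every valuation.
Frame condition: ∀x ∀y ∀z (Rxy ∧ Rxz → y = z).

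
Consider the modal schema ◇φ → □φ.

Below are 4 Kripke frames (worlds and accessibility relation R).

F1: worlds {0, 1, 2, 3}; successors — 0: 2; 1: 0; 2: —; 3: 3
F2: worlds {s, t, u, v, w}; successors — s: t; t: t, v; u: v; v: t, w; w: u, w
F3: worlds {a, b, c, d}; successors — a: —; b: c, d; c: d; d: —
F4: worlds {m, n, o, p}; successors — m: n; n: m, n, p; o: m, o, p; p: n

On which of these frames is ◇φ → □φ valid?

F1

The schema corresponds to partial functionality: ∀x ∀y ∀z (Rxy ∧ Rxz → y = z).
F1: satisfies the condition.
F2: fails — t sees both t and v.
F3: fails — b sees both c and d.
F4: fails — n sees both m and n.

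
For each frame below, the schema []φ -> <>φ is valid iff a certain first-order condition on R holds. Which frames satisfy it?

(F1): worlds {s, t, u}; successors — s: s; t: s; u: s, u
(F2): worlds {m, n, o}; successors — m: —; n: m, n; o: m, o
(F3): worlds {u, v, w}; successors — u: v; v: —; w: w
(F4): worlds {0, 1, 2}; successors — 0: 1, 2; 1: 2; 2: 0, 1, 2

The schema corresponds to seriality: forall x exists y Rxy.
(F1): satisfies the condition.
(F2): fails — world m has no successor.
(F3): fails — world v has no successor.
(F4): satisfies the condition.

(F1), (F4)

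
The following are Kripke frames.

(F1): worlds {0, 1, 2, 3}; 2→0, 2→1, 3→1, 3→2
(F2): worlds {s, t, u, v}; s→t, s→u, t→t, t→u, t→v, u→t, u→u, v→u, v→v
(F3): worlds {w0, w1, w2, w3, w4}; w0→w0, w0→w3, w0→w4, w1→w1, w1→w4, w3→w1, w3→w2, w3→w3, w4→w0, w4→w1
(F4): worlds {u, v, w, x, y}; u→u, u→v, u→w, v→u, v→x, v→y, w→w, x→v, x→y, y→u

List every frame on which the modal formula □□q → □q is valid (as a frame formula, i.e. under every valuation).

(F2), (F3)

Frame correspondent (Sahlqvist): ∀x ∀y (Rxy → ∃z (Rxz ∧ Rzy)) — i.e. density.
(F1): fails — R32 but no z with R3z and Rz2.
(F2): ✓.
(F3): ✓.
(F4): fails — Rvx but no z with Rvz and Rzx.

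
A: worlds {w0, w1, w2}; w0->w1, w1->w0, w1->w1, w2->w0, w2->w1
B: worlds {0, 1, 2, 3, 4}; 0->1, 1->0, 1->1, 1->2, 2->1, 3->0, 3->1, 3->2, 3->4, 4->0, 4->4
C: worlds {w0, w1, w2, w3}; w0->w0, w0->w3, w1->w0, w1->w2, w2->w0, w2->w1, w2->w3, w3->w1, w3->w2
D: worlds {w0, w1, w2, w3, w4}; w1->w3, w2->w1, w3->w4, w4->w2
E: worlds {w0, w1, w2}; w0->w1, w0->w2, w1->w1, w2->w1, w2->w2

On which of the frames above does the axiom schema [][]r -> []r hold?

A, B, E

Frame correspondent (Sahlqvist): forall x forall y (Rxy -> exists z (Rxz & Rzy)) — i.e. density.
A: satisfies the condition.
B: satisfies the condition.
C: fails — Rw1w2 but no z with Rw1z and Rzw2.
D: fails — Rw1w3 but no z with Rw1z and Rzw3.
E: satisfies the condition.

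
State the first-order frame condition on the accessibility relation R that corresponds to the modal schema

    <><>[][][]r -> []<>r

forall x forall y forall z ((x R^2 y & xRz) -> exists w (y R^3 w & zRw))

This is a Sahlqvist (Geach-type) schema ◇^2□^3r → □^1◇^1r.
First-order correspondent: forall x forall y forall z ((x R^2 y & xRz) -> exists w (y R^3 w & zRw)).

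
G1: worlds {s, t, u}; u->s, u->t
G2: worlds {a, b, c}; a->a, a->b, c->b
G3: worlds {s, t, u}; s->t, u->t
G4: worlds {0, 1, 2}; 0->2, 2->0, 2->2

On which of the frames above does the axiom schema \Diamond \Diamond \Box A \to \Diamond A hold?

Frame correspondent (Sahlqvist): \forall x \forall y (x R^2 y \to \exists w (yRw \wedge xRw)) — i.e. a generalized confluence (Geach) condition.
G1: satisfies the condition.
G2: fails — aR²b but no w with bRw and aRw.
G3: satisfies the condition.
G4: satisfies the condition.
Valid on: G1, G3, G4.

G1, G3, G4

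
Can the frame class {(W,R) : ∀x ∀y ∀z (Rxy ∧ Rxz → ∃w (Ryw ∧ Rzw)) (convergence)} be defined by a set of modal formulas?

Yes, by ◇□q → □◇q

This is a Sahlqvist condition; the .2 axiom ◇□q → □◇q defines it.
Suppose ◇□q→□◇q is valid. Take Rxy, Rxz and set V(q)={w : Ryw}. Then □q at y so ◇□q at x, so □◇q at x, so ◇q at z, giving w with Rzw and Ryw.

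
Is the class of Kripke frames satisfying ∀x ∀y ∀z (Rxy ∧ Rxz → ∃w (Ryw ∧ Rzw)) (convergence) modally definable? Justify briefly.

Yes — defined by ◇□p → □◇p

This is a Sahlqvist condition; the .2 axiom ◇□p → □◇p defines it.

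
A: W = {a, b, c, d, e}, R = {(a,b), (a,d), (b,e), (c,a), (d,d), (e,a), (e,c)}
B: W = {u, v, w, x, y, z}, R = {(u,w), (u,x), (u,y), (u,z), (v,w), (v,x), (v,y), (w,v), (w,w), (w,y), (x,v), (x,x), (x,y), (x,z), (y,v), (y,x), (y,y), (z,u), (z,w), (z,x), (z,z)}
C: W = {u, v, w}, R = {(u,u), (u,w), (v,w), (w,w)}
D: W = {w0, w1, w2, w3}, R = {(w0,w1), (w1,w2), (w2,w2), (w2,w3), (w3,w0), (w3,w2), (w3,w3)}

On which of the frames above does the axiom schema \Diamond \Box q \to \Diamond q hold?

Frame correspondent (Sahlqvist): \forall x \forall y (xRy \to \exists w (yRw \wedge xRw)) — i.e. a generalized confluence (Geach) condition.
A: fails — aRb but no w with bRw and aRw.
B: condition met.
C: condition met.
D: fails — w0Rw1 but no w with w1Rw and w0Rw.
Valid on: B, C.

B, C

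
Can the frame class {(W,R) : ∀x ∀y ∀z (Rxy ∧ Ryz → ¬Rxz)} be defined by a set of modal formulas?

Not definable by any modal formula

Any modally definable frame class is closed under surjective bounded morphisms.
The 3-cycle (worlds w0,w1,w2 with w0→w1→w2→w0) is intransitive. Mapping every world to a single reflexive point • is a surjective bounded morphism; the reflexive point is not intransitive (R••∧R•• but R••).
So no modal formula (or set of formulas) defines exactly the intransitive frames.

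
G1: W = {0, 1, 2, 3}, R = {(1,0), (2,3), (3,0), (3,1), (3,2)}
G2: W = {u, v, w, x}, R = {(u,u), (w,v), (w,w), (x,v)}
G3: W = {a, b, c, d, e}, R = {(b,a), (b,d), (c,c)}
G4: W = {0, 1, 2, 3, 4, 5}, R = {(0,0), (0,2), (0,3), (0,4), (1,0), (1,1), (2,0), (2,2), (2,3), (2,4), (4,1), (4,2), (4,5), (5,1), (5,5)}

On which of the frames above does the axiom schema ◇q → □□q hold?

The schema corresponds to a generalized confluence (Geach) condition: ∀x ∀y ∀z ((xRy ∧ xR²z) → ∃w (y = w ∧ z = w)).
G1: fails — 2R3, 2R²0 but 3 ≠ 0.
G2: fails — wRv, wR²w but v ≠ w.
G3: ✓.
G4: fails — 0R0, 0R²1 but 0 ≠ 1.
Valid on: G3.

G3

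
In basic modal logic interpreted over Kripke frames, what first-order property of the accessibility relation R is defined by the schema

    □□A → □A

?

Suppose □□A→□A is valid. Take Rxy and set V(A)={w : xR²w}. Then □□A at x, so □A at x, so A at y, i.e. ∃z(Rxz∧Rzy).

Density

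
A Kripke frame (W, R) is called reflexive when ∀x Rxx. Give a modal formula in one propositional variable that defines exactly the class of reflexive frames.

□p → p

The condition is reflexivity. The T schema □p → p defines it.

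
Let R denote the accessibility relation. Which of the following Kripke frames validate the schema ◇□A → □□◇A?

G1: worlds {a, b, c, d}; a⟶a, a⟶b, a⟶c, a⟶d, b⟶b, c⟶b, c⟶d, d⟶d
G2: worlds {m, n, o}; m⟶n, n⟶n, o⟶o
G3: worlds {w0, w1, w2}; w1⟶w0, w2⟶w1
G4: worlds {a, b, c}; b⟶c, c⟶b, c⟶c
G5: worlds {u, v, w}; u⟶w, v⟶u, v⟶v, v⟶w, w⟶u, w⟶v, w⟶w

G2, G4, G5

The schema corresponds to a generalized confluence (Geach) condition: ∀x ∀y ∀z ((xRy ∧ xR²z) → ∃w (yRw ∧ zRw)).
G1: fails — aRb, aR²d but no w with bRw and dRw.
G2: satisfies the condition.
G3: fails — w2Rw1, w2R²w0 but no w with w1Rw and w0Rw.
G4: satisfies the condition.
G5: satisfies the condition.
Valid on: G2, G4, G5.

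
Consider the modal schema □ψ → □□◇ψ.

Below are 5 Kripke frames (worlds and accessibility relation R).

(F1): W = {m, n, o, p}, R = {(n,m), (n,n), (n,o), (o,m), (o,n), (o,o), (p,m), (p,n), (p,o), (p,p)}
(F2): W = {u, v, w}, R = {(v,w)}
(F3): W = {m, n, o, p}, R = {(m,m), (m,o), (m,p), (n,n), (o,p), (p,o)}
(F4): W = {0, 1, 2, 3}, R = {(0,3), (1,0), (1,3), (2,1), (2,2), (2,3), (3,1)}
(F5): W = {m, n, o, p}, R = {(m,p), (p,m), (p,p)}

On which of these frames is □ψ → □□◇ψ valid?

(F2), (F3), (F5)

This is the axiom for a generalized confluence (Geach) condition; its first-order frame correspondent is ∀x ∀z (xR²z → ∃w (xRw ∧ zRw)).
(F1): fails — nR²m but no w with nRw and mRw.
(F2): satisfies the condition.
(F3): satisfies the condition.
(F4): fails — 1R²3 but no w with 1Rw and 3Rw.
(F5): satisfies the condition.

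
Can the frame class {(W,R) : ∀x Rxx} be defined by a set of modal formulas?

Yes: it is reflexivity, defined by the T schema □r → r.

Yes — defined by □r → r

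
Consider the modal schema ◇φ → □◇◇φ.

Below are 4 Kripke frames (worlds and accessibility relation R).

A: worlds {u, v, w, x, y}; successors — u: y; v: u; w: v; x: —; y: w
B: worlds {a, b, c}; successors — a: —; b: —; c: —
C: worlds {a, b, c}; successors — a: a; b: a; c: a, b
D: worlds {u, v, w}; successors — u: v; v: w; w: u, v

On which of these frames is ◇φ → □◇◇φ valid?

Frame correspondent (Sahlqvist): ∀x ∀y ∀z ((xRy ∧ xRz) → ∃w (y = w ∧ zR²w)) — i.e. a generalized confluence (Geach) condition.
A: fails — uRy, uRy but no t with y=t and yR²t.
B: satisfies the condition.
C: fails — cRb, cRa but no w with b=w and aR²w.
D: fails — wRu, wRu but no t with u=t and uR²t.
Valid on: B.

B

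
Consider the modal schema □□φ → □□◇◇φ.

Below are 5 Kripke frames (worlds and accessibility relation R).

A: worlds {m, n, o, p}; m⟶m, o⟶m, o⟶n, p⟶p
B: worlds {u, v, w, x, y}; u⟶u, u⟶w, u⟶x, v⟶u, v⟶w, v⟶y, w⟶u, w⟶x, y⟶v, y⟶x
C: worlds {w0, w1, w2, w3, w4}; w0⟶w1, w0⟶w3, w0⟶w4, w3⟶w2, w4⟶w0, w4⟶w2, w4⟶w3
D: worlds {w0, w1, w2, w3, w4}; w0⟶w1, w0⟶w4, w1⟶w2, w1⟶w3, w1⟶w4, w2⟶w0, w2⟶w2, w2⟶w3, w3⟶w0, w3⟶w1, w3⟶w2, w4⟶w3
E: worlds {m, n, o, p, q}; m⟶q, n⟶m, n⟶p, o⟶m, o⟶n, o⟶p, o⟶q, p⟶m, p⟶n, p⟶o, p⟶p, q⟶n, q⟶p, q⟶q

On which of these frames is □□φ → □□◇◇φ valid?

Frame correspondent (Sahlqvist): ∀x ∀z (xR²z → ∃w (xR²w ∧ zR²w)) — i.e. a generalized confluence (Geach) condition.
A: ✓.
B: fails — uR²x but no t with uR²t and xR²t.
C: fails — w0R²w2 but no w with w0R²w and w2R²w.
D: ✓.
E: ✓.

A, D, E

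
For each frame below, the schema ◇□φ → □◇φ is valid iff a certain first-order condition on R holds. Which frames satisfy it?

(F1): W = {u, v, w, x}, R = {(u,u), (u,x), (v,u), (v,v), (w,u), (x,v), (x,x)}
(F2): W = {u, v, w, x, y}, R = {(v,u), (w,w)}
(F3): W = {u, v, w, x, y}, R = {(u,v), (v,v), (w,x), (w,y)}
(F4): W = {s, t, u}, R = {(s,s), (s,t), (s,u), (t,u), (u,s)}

The schema corresponds to convergence: ∀x ∀y ∀z (Rxy ∧ Rxz → ∃w (Ryw ∧ Rzw)).
(F1): ✓.
(F2): fails — Rvu and Rvu but u and u have no common successor.
(F3): fails — Rwx and Rwx but x and x have no common successor.
(F4): fails — Rsu and Rst but u and t have no common successor.
Valid on: (F1).

(F1)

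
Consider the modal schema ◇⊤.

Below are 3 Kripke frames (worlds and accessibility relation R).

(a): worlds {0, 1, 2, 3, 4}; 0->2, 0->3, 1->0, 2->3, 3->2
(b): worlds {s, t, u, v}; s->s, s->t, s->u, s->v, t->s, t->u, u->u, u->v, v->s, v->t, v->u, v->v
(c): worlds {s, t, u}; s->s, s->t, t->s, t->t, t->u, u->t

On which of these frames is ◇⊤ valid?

(b), (c)

The schema corresponds to seriality: ∀x ∃y Rxy.
(a): fails — world 4 has no successor.
(b): satisfies the condition.
(c): satisfies the condition.
Valid on: (b), (c).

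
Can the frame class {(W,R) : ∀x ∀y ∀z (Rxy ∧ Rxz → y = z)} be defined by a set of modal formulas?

This is a Sahlqvist condition; the CD axiom ◇p → □p defines it.

Definable; ◇p → □p defines it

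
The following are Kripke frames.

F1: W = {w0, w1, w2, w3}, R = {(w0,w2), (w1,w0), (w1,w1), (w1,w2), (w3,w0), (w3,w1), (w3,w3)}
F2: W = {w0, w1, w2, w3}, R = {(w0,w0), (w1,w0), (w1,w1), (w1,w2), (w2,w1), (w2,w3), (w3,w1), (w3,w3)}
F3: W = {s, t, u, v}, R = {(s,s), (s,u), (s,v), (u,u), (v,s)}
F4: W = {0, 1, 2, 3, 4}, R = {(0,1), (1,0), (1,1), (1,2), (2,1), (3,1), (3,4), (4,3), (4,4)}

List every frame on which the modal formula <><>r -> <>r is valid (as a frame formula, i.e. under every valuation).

none

The schema corresponds to transitivity: forall x forall y forall z (Rxy & Ryz -> Rxz).
F1: fails — Rw3w1 and Rw1w2 but not Rw3w2.
F2: fails — Rw1w2 and Rw2w3 but not Rw1w3.
F3: fails — Rvs and Rsv but not Rvv.
F4: fails — R34 and R43 but not R33.
Valid on no frame.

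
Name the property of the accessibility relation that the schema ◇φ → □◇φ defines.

the Euclidean property

Suppose ◇φ→□◇φ is valid. Take Rxy, Rxz and set V(φ)={y}. Then ◇φ at x, so □◇φ at x, so ◇φ at z, so some w with Rzw has φ; w=y, i.e. Rzy. By symmetry of the argument, Ryz.
Conversely, any frame satisfying ∀x ∀y ∀z (Rxy ∧ Rxz → Ryz) validates the schema.
So the correspondent is the Euclidean property.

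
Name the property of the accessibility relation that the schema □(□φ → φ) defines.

This is the T□ axiom.
Its frame correspondent is shift-reflexivity — ∀x ∀y (Rxy → Ryy).

shift-reflexivity: ∀x ∀y (Rxy → Ryy)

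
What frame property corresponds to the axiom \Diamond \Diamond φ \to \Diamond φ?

Replacing φ by ¬φ and contraposing gives the equivalent schema □φ → □□φ.
Suppose □φ→□□φ is valid. Take Rxy, Ryz and set V(φ)={w : Rxw}. Then □φ at x, so □□φ at x, so □φ at y, so φ at z, i.e. Rxz.

transitivity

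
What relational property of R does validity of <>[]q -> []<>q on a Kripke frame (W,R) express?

Suppose ◇□q→□◇q is valid. Take Rxy, Rxz and set V(q)={w : Ryw}. Then □q at y so ◇□q at x, so □◇q at x, so ◇q at z, giving w with Rzw and Ryw.

Convergence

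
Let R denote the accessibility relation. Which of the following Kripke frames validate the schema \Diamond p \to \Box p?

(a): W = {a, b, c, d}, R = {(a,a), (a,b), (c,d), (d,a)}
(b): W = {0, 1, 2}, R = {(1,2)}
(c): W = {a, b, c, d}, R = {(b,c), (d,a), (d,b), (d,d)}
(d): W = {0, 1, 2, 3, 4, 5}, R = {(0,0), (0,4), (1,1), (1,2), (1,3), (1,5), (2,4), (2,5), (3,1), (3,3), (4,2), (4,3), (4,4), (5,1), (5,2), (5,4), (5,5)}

The schema corresponds to partial functionality: \forall x \forall y \forall z (Rxy \wedge Rxz \to y = z).
(a): fails — a sees both a and b.
(b): condition met.
(c): fails — d sees both a and b.
(d): fails — 0 sees both 0 and 4.
Valid on: (b).

(b)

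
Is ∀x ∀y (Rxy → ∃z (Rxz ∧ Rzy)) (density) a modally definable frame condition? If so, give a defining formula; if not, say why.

This is a Sahlqvist condition; the C4 axiom □□q → □q defines it.

Yes — defined by □□q → □q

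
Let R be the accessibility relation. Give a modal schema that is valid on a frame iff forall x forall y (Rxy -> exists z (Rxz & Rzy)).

□□s → □s

A defining formula is □□s → □s (the C4 axiom).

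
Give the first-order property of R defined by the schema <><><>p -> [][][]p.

forall x forall y forall z ((x R^3 y & x R^3 z) -> exists w (y = w & z = w))

This is a Sahlqvist (Geach-type) schema ◇^3□^0p → □^3◇^0p.
First-order correspondent: forall x forall y forall z ((x R^3 y & x R^3 z) -> exists w (y = w & z = w)).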